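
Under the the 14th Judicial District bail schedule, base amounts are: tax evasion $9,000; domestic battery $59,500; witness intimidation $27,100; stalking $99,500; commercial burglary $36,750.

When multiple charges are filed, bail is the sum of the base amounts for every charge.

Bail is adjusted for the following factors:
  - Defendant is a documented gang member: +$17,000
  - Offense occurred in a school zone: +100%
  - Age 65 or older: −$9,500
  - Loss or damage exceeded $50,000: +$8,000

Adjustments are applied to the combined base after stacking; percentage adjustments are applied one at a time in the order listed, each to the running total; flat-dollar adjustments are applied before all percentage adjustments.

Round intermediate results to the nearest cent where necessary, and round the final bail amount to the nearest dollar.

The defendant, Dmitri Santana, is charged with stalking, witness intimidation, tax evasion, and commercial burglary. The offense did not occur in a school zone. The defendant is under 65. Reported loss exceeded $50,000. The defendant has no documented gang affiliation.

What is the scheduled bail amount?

$180,350

Base amounts from the schedule: stalking $99,500; witness intimidation $27,100; tax evasion $9,000; commercial burglary $36,750.
Stacking rule: sum of all bases. $99,500 + $27,100 + $9,000 + $36,750 = $172,350.
Loss or damage exceeded $50,000 (+$8,000 flat): $172,350 + $8,000 = $180,350.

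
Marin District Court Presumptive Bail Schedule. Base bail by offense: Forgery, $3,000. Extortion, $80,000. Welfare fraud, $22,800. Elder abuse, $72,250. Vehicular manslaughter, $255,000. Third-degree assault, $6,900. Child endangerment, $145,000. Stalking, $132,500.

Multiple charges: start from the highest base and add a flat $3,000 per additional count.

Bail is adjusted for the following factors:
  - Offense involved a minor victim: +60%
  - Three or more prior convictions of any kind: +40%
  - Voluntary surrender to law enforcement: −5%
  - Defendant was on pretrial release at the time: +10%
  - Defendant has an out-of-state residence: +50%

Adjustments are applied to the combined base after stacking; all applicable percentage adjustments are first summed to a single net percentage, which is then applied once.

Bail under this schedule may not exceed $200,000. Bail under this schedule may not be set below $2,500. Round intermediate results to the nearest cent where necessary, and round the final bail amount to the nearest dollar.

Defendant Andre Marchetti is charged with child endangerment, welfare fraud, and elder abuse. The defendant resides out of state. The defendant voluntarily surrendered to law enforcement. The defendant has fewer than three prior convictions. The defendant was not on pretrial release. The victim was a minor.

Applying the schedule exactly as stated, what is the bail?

$200,000

Base amounts from the schedule: child endangerment $145,000; welfare fraud $22,800; elder abuse $72,250.
Stacking rule: highest base plus $3,000 per additional charge. Highest is child endangerment at $145,000; 2 additional charges → +$6,000. Combined base = $151,000.
Net percentage adjustment: +60% −5% +50% = +105%. $151,000 × 2.05 = $309,550.
Result $309,550 exceeds the maximum of $200,000; bail is capped at $200,000.
$200,000 is at or above the $2,500 minimum.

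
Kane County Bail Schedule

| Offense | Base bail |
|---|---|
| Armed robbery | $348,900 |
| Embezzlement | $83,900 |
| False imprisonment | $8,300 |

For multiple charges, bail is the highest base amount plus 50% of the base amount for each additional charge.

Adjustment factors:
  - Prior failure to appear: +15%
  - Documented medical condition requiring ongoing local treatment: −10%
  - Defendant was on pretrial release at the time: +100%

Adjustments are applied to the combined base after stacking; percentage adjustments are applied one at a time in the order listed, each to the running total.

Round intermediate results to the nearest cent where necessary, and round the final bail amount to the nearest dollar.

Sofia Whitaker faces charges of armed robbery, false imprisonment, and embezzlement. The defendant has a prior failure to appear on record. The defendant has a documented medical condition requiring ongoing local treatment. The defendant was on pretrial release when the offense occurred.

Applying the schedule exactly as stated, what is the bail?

$817,650

Base amounts from the schedule: armed robbery $348,900; false imprisonment $8,300; embezzlement $83,900.
Stacking rule: highest base plus 50% of each additional charge. Highest is armed robbery at $348,900. Additional: $8,300 × 50% = $4,150; $83,900 × 50% = $41,950. Combined base = $348,900 + $46,100 = $395,000.
Prior failure to appear (+15%): $395,000 × 1.15 = $454,250.
Documented medical condition requiring ongoing local treatment (−10%): $454,250 × 0.9 = $408,825.
Defendant was on pretrial release at the time (+100%): $408,825 × 2 = $817,650.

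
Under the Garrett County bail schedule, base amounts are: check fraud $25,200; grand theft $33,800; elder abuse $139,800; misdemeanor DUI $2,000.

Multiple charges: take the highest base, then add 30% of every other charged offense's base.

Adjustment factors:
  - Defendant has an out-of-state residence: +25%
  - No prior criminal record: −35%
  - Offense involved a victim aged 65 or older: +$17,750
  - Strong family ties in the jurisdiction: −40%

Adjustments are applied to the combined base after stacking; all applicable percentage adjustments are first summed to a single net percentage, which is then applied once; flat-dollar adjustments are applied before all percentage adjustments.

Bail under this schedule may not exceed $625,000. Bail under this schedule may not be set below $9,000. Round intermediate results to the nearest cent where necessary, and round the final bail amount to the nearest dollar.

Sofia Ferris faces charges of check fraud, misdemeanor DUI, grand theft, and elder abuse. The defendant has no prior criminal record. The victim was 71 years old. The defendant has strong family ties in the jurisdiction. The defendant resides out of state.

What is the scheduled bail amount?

$87,925

Base amounts from the schedule: check fraud $25,200; misdemeanor DUI $2,000; grand theft $33,800; elder abuse $139,800.
Stacking rule: highest base plus 30% of each additional charge. Highest is elder abuse at $139,800. Additional: $25,200 × 30% = $7,560; $2,000 × 30% = $600; $33,800 × 30% = $10,140. Combined base = $139,800 + $18,300 = $158,100.
Offense involved a victim aged 65 or older (+$17,750 flat): $158,100 + $17,750 = $175,850.
Net percentage adjustment: +25% −35% −40% = −50%. $175,850 × 0.5 = $87,925.
$87,925 is within the $625,000 maximum.
$87,925 is at or above the $9,000 minimum.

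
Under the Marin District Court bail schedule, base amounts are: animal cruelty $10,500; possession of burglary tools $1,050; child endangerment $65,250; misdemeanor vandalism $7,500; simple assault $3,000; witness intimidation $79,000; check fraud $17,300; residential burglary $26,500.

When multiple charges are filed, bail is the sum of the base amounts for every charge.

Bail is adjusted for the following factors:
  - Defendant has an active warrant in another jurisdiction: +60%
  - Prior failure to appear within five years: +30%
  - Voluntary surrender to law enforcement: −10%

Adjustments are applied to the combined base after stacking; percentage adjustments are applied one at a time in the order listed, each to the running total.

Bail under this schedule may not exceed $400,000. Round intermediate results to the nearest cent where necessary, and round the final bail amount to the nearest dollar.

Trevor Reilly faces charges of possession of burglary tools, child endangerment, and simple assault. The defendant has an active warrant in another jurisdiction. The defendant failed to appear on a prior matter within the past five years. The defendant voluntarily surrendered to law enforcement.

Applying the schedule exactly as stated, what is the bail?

$129,730

Base amounts from the schedule: possession of burglary tools $1,050; child endangerment $65,250; simple assault $3,000.
Stacking rule: sum of all bases. $1,050 + $65,250 + $3,000 = $69,300.
Defendant has an active warrant in another jurisdiction (+60%): $69,300 × 1.6 = $110,880.
Prior failure to appear within five years (+30%): $110,880 × 1.3 = $144,144.
Voluntary surrender to law enforcement (−10%): $144,144 × 0.9 = $129,729.60.
$129,729.60 is within the $400,000 maximum.
Rounded to the nearest dollar: $129,730.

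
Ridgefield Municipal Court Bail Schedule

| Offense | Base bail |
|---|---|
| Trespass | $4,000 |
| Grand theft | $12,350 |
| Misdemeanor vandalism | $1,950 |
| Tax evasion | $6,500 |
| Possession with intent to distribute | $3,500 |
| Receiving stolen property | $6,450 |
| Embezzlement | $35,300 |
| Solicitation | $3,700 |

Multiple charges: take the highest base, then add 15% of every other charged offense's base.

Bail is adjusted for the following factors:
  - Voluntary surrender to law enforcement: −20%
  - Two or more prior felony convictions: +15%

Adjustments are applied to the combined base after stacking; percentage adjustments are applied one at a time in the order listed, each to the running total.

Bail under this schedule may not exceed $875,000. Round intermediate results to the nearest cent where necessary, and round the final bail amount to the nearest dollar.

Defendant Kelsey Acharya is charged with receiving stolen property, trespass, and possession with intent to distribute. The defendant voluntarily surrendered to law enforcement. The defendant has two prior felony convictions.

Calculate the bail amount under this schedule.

Base amounts from the schedule: receiving stolen property $6,450; trespass $4,000; possession with intent to distribute $3,500.
Stacking rule: highest base plus 15% of each additional charge. Highest is receiving stolen property at $6,450. Additional: $4,000 × 15% = $600; $3,500 × 15% = $525. Combined base = $6,450 + $1,125 = $7,575.
Voluntary surrender to law enforcement (−20%): $7,575 × 0.8 = $6,060.
Two or more prior felony convictions (+15%): $6,060 × 1.15 = $6,969.
$6,969 is within the $875,000 maximum.

$6,969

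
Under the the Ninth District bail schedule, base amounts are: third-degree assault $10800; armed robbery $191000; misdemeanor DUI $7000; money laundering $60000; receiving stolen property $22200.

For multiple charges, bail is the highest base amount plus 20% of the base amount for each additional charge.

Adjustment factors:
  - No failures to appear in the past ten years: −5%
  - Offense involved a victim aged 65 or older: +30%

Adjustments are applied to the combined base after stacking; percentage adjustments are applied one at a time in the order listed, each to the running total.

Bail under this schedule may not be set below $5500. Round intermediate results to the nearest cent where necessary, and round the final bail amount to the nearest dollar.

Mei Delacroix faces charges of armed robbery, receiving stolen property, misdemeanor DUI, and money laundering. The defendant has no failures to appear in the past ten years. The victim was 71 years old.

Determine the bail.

$257917

Base amounts from the schedule: armed robbery $191000; receiving stolen property $22200; misdemeanor DUI $7000; money laundering $60000.
Stacking rule: highest base plus 20% of each additional charge. Highest is armed robbery at $191000. Additional: $22200 × 20% = $4440; $7000 × 20% = $1400; $60000 × 20% = $12000. Combined base = $191000 + $17840 = $208840.
No failures to appear in the past ten years (−5%): $208840 × 0.95 = $198398.
Offense involved a victim aged 65 or older (+30%): $198398 × 1.3 = $257917.40.
$257917.40 is at or above the $5500 minimum.
Rounded to the nearest dollar: $257917.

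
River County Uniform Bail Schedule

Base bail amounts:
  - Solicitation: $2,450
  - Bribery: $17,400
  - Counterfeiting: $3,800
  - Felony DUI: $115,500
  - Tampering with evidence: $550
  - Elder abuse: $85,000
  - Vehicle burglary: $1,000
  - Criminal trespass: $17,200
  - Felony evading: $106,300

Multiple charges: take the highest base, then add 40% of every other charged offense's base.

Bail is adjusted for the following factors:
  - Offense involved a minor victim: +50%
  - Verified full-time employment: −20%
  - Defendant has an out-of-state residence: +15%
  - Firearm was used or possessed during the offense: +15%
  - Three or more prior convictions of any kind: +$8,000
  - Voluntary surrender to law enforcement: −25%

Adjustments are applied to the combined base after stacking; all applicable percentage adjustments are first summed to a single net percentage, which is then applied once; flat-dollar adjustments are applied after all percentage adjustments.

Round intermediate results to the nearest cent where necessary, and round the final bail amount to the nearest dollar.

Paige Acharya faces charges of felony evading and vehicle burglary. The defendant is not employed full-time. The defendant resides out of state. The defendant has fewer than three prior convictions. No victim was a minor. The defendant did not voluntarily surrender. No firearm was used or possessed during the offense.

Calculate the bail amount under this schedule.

$122,705

Base amounts from the schedule: felony evading $106,300; vehicle burglary $1,000.
Stacking rule: highest base plus 40% of each additional charge. Highest is felony evading at $106,300. Additional: $1,000 × 40% = $400. Combined base = $106,300 + $400 = $106,700.
Defendant has an out-of-state residence (+15%): $106,700 × 1.15 = $122,705.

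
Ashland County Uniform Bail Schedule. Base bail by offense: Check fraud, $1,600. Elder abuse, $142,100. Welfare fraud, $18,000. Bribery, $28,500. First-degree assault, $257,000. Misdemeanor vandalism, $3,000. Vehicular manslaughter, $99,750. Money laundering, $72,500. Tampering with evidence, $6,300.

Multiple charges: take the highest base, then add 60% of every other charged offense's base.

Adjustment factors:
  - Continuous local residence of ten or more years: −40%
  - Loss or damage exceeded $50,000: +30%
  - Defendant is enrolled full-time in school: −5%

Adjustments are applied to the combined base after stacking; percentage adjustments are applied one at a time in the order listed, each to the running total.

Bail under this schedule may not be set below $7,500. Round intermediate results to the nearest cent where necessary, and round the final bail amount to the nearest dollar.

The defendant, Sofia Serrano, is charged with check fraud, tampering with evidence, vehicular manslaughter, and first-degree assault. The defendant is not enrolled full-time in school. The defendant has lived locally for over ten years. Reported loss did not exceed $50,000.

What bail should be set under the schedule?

$192,954

Base amounts from the schedule: check fraud $1,600; tampering with evidence $6,300; vehicular manslaughter $99,750; first-degree assault $257,000.
Stacking rule: highest base plus 60% of each additional charge. Highest is first-degree assault at $257,000. Additional: $1,600 × 60% = $960; $6,300 × 60% = $3,780; $99,750 × 60% = $59,850. Combined base = $257,000 + $64,590 = $321,590.
Continuous local residence of ten or more years (−40%): $321,590 × 0.6 = $192,954.
$192,954 is at or above the $7,500 minimum.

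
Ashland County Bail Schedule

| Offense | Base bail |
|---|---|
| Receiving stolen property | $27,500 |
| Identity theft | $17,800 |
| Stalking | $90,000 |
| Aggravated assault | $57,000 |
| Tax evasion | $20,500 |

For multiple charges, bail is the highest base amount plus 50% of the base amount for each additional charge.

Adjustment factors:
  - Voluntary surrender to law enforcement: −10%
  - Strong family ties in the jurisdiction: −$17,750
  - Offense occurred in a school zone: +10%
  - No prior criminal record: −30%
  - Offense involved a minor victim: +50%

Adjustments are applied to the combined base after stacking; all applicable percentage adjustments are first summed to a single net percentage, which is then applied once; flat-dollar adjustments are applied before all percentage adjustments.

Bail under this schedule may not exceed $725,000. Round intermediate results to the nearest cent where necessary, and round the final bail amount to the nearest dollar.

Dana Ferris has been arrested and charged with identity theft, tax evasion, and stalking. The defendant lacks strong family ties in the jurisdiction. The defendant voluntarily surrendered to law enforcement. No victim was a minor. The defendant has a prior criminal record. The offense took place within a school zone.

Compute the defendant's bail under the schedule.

$109,150

Base amounts from the schedule: identity theft $17,800; tax evasion $20,500; stalking $90,000.
Stacking rule: highest base plus 50% of each additional charge. Highest is stalking at $90,000. Additional: $17,800 × 50% = $8,900; $20,500 × 50% = $10,250. Combined base = $90,000 + $19,150 = $109,150.
Net percentage adjustment: −10% +10% = +0%. $109,150 × 1 = $109,150.
$109,150 is within the $725,000 maximum.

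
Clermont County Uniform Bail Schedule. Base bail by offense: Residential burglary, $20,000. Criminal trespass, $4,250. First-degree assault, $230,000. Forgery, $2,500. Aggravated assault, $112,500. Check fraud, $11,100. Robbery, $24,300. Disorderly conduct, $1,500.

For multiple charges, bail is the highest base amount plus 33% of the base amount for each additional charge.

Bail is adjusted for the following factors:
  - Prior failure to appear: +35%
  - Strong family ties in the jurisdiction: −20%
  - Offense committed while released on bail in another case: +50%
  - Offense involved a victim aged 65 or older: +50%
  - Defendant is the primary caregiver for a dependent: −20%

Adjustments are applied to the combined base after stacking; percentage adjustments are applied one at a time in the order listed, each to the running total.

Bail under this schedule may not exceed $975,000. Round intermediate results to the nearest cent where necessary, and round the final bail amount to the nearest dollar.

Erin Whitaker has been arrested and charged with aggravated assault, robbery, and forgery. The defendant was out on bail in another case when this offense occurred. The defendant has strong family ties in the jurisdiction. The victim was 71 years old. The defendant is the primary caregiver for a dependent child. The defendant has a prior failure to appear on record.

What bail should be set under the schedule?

$235,893

Base amounts from the schedule: aggravated assault $112,500; robbery $24,300; forgery $2,500.
Stacking rule: highest base plus 33% of each additional charge. Highest is aggravated assault at $112,500. Additional: $24,300 × 33% = $8,019; $2,500 × 33% = $825. Combined base = $112,500 + $8,844 = $121,344.
Prior failure to appear (+35%): $121,344 × 1.35 = $163,814.40.
Strong family ties in the jurisdiction (−20%): $163,814.40 × 0.8 = $131,051.52.
Offense committed while released on bail in another case (+50%): $131,051.52 × 1.5 = $196,577.28.
Offense involved a victim aged 65 or older (+50%): $196,577.28 × 1.5 = $294,865.92.
Defendant is the primary caregiver for a dependent (−20%): $294,865.92 × 0.8 = $235,892.74.
$235,892.74 is within the $975,000 maximum.
Rounded to the nearest dollar: $235,893.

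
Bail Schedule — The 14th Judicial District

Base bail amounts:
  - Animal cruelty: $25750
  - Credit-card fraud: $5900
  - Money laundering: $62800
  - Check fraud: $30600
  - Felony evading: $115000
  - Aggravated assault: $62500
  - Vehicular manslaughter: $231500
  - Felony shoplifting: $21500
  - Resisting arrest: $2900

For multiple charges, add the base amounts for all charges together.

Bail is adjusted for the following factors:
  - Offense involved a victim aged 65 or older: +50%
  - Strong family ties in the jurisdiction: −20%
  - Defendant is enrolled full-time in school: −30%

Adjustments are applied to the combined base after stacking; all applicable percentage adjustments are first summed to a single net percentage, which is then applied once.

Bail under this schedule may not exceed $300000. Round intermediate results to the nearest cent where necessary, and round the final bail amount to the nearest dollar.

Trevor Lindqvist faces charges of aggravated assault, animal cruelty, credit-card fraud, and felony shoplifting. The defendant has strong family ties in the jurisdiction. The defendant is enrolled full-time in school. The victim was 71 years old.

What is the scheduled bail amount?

Base amounts from the schedule: aggravated assault $62500; animal cruelty $25750; credit-card fraud $5900; felony shoplifting $21500.
Stacking rule: sum of all bases. $62500 + $25750 + $5900 + $21500 = $115650.
Net percentage adjustment: +50% −20% −30% = +0%. $115650 × 1 = $115650.
$115650 is within the $300000 maximum.

$115650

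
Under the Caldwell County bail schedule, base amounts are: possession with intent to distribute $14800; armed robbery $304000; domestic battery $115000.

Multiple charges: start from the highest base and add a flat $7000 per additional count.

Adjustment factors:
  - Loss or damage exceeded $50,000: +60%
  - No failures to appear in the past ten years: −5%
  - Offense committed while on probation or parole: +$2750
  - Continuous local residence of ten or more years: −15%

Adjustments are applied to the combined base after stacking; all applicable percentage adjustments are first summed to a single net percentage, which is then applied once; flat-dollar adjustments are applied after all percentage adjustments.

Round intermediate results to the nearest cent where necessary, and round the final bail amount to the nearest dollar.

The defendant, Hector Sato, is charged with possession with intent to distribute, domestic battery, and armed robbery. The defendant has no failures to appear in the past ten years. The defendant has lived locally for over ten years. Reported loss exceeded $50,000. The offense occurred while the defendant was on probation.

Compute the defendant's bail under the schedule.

Base amounts from the schedule: possession with intent to distribute $14800; domestic battery $115000; armed robbery $304000.
Stacking rule: highest base plus $7000 per additional charge. Highest is armed robbery at $304000; 2 additional charges → +$14000. Combined base = $318000.
Net percentage adjustment: +60% −5% −15% = +40%. $318000 × 1.4 = $445200.
Offense committed while on probation or parole (+$2750 flat): $445200 + $2750 = $447950.

$447950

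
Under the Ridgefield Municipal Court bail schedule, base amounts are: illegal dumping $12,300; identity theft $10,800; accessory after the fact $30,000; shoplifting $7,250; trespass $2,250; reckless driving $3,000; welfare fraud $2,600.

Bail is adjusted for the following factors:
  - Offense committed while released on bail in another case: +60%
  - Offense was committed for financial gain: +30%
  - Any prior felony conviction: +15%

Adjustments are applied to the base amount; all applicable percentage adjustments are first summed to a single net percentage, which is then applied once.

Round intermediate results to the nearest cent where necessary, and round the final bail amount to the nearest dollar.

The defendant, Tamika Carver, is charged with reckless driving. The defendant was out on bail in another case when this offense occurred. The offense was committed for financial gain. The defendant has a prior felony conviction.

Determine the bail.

Base amounts from the schedule: reckless driving $3,000.
Single charge. Combined base = $3,000.
Net percentage adjustment: +60% +30% +15% = +105%. $3,000 × 2.05 = $6,150.

$6,150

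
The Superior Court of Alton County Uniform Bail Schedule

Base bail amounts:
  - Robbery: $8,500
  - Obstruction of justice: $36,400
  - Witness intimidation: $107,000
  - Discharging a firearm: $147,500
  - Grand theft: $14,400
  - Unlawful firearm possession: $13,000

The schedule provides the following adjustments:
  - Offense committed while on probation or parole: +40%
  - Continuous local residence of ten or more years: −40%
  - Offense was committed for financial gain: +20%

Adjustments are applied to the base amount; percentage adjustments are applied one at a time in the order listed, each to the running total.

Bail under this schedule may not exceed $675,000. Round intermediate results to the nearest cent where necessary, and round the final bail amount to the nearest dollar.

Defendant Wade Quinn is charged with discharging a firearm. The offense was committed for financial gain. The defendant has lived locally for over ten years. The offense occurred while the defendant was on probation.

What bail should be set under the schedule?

$148,680

Base amounts from the schedule: discharging a firearm $147,500.
Single charge. Combined base = $147,500.
Offense committed while on probation or parole (+40%): $147,500 × 1.4 = $206,500.
Continuous local residence of ten or more years (−40%): $206,500 × 0.6 = $123,900.
Offense was committed for financial gain (+20%): $123,900 × 1.2 = $148,680.
$148,680 is within the $675,000 maximum.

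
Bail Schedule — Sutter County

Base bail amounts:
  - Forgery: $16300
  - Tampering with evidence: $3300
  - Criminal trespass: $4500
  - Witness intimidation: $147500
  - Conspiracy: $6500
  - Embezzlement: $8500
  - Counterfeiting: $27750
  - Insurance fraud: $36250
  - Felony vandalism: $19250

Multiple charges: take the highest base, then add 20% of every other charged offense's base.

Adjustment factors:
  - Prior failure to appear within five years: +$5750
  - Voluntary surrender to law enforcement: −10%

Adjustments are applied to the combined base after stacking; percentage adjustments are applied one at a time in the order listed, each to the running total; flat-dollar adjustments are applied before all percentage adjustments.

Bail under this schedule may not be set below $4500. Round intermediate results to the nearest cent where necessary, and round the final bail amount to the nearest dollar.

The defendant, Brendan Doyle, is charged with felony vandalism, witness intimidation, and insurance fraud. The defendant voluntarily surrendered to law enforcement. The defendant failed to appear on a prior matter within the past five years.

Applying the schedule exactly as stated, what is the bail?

$147915

Base amounts from the schedule: felony vandalism $19250; witness intimidation $147500; insurance fraud $36250.
Stacking rule: highest base plus 20% of each additional charge. Highest is witness intimidation at $147500. Additional: $19250 × 20% = $3850; $36250 × 20% = $7250. Combined base = $147500 + $11100 = $158600.
Prior failure to appear within five years (+$5750 flat): $158600 + $5750 = $164350.
Voluntary surrender to law enforcement (−10%): $164350 × 0.9 = $147915.
$147915 is at or above the $4500 minimum.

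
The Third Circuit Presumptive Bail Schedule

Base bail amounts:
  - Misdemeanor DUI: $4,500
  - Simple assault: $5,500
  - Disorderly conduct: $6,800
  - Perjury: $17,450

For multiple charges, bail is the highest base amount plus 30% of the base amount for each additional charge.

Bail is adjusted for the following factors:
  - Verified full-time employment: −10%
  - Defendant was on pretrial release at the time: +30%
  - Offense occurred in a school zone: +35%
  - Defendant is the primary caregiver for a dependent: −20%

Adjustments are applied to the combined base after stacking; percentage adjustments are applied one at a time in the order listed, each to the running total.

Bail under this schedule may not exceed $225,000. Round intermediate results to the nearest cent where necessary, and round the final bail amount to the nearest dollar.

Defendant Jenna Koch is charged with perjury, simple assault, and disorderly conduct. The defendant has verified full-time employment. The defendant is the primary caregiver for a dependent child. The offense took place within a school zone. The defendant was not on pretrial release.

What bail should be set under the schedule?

Base amounts from the schedule: perjury $17,450; simple assault $5,500; disorderly conduct $6,800.
Stacking rule: highest base plus 30% of each additional charge. Highest is perjury at $17,450. Additional: $5,500 × 30% = $1,650; $6,800 × 30% = $2,040. Combined base = $17,450 + $3,690 = $21,140.
Verified full-time employment (−10%): $21,140 × 0.9 = $19,026.
Offense occurred in a school zone (+35%): $19,026 × 1.35 = $25,685.10.
Defendant is the primary caregiver for a dependent (−20%): $25,685.10 × 0.8 = $20,548.08.
$20,548.08 is within the $225,000 maximum.
Rounded to the nearest dollar: $20,548.

$20,548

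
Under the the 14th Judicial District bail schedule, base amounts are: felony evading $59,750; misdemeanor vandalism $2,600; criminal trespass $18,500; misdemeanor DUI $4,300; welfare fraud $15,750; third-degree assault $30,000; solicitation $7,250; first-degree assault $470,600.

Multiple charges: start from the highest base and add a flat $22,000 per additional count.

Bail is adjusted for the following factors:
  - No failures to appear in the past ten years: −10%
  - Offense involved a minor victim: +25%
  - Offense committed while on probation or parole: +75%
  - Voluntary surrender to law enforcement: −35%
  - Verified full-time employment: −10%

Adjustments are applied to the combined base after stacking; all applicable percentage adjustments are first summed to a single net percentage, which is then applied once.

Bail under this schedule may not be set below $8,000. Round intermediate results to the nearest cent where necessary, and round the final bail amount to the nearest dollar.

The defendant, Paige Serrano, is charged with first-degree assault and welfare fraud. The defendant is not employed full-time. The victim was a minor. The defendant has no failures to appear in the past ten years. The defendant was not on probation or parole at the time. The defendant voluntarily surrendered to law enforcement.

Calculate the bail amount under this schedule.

Base amounts from the schedule: first-degree assault $470,600; welfare fraud $15,750.
Stacking rule: highest base plus $22,000 per additional charge. Highest is first-degree assault at $470,600; 1 additional charge → +$22,000. Combined base = $492,600.
Net percentage adjustment: −10% +25% −35% = −20%. $492,600 × 0.8 = $394,080.
$394,080 is at or above the $8,000 minimum.

$394,080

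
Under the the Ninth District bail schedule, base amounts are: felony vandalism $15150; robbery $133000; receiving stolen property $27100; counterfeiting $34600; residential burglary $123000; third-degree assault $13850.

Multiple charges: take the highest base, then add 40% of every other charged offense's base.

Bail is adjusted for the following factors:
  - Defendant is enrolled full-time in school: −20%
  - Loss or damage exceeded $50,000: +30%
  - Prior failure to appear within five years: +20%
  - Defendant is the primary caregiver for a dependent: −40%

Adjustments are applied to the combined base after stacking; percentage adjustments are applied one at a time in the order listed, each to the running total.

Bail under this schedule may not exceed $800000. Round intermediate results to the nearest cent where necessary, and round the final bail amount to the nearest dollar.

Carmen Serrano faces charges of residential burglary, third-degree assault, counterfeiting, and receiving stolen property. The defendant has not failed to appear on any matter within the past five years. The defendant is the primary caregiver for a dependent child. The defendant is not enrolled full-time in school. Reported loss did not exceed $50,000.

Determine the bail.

$91932

Base amounts from the schedule: residential burglary $123000; third-degree assault $13850; counterfeiting $34600; receiving stolen property $27100.
Stacking rule: highest base plus 40% of each additional charge. Highest is residential burglary at $123000. Additional: $13850 × 40% = $5540; $34600 × 40% = $13840; $27100 × 40% = $10840. Combined base = $123000 + $30220 = $153220.
Defendant is the primary caregiver for a dependent (−40%): $153220 × 0.6 = $91932.
$91932 is within the $800000 maximum.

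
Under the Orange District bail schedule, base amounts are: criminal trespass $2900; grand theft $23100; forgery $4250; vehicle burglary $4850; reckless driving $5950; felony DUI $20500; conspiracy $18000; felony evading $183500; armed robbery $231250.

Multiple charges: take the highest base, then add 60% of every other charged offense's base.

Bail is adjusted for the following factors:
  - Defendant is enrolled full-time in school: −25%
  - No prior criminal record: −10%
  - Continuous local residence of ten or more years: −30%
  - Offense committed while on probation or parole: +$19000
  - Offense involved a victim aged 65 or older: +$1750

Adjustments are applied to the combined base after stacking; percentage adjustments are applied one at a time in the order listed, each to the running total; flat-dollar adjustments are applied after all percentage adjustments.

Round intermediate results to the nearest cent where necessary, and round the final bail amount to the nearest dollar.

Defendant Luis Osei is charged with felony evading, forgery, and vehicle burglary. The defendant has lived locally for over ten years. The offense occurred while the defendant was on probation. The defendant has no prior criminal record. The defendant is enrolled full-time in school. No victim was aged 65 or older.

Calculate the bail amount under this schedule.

$108284

Base amounts from the schedule: felony evading $183500; forgery $4250; vehicle burglary $4850.
Stacking rule: highest base plus 60% of each additional charge. Highest is felony evading at $183500. Additional: $4250 × 60% = $2550; $4850 × 60% = $2910. Combined base = $183500 + $5460 = $188960.
Defendant is enrolled full-time in school (−25%): $188960 × 0.75 = $141720.
No prior criminal record (−10%): $141720 × 0.9 = $127548.
Continuous local residence of ten or more years (−30%): $127548 × 0.7 = $89283.60.
Offense committed while on probation or parole (+$19000 flat): $89283.60 + $19000 = $108283.60.
Rounded to the nearest dollar: $108284.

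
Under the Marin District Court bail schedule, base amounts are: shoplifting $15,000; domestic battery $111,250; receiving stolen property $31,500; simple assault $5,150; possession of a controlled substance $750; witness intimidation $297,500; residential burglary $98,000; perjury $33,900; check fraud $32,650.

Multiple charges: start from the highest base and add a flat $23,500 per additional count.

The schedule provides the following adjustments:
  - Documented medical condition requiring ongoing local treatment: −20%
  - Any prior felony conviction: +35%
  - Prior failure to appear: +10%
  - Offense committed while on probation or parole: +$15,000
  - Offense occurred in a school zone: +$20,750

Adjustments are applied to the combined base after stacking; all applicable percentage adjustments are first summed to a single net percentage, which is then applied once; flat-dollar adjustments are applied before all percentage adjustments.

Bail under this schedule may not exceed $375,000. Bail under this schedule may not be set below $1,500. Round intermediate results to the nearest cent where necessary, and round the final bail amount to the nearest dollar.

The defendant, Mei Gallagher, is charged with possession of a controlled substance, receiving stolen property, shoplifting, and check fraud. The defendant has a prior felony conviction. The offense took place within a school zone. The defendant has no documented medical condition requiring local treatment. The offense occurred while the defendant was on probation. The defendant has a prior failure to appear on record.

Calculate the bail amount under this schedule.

$201,405

Base amounts from the schedule: possession of a controlled substance $750; receiving stolen property $31,500; shoplifting $15,000; check fraud $32,650.
Stacking rule: highest base plus $23,500 per additional charge. Highest is check fraud at $32,650; 3 additional charges → +$70,500. Combined base = $103,150.
Offense committed while on probation or parole (+$15,000 flat): $103,150 + $15,000 = $118,150.
Offense occurred in a school zone (+$20,750 flat): $118,150 + $20,750 = $138,900.
Net percentage adjustment: +35% +10% = +45%. $138,900 × 1.45 = $201,405.
$201,405 is within the $375,000 maximum.
$201,405 is at or above the $1,500 minimum.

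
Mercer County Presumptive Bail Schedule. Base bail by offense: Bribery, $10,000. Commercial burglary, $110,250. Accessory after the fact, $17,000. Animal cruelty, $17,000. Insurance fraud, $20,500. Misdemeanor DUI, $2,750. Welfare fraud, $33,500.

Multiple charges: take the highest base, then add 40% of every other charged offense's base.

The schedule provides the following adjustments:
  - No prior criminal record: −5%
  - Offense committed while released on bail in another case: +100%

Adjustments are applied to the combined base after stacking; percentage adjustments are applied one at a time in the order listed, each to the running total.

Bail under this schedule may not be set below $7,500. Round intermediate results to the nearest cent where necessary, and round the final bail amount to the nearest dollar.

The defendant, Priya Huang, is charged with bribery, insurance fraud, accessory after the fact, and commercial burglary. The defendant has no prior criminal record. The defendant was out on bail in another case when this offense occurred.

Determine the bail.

$245,575

Base amounts from the schedule: bribery $10,000; insurance fraud $20,500; accessory after the fact $17,000; commercial burglary $110,250.
Stacking rule: highest base plus 40% of each additional charge. Highest is commercial burglary at $110,250. Additional: $10,000 × 40% = $4,000; $20,500 × 40% = $8,200; $17,000 × 40% = $6,800. Combined base = $110,250 + $19,000 = $129,250.
No prior criminal record (−5%): $129,250 × 0.95 = $122,787.50.
Offense committed while released on bail in another case (+100%): $122,787.50 × 2 = $245,575.
$245,575 is at or above the $7,500 minimum.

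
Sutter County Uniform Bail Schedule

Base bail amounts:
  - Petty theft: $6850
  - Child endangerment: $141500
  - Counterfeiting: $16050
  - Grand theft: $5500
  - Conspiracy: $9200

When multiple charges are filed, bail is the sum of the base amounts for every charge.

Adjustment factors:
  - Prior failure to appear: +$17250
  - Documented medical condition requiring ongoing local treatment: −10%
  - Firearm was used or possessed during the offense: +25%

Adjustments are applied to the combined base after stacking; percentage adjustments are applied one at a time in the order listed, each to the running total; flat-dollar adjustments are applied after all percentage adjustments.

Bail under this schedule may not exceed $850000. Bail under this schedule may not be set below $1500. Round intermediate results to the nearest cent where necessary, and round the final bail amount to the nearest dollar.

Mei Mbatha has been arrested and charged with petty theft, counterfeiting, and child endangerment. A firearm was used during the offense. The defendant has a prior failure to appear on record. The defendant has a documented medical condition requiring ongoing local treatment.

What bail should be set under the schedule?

Base amounts from the schedule: petty theft $6850; counterfeiting $16050; child endangerment $141500.
Stacking rule: sum of all bases. $6850 + $16050 + $141500 = $164400.
Documented medical condition requiring ongoing local treatment (−10%): $164400 × 0.9 = $147960.
Firearm was used or possessed during the offense (+25%): $147960 × 1.25 = $184950.
Prior failure to appear (+$17250 flat): $184950 + $17250 = $202200.
$202200 is within the $850000 maximum.
$202200 is at or above the $1500 minimum.

$202200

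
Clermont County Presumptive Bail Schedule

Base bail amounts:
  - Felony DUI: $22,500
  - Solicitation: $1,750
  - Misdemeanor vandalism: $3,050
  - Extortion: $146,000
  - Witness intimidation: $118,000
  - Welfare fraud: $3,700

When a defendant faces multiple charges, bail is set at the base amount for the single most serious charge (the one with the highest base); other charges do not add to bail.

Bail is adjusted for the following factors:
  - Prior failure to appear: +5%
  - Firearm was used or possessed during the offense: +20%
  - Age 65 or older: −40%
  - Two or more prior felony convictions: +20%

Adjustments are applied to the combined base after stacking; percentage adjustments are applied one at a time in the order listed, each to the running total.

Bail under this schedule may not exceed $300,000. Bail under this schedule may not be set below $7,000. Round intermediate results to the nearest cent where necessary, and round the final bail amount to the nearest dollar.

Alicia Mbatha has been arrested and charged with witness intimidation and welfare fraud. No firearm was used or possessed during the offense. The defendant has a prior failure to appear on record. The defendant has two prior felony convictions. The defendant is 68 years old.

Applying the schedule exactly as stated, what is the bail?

$89,208

Base amounts from the schedule: witness intimidation $118,000; welfare fraud $3,700.
Stacking rule: use the highest base only. Highest is witness intimidation at $118,000. Combined base = $118,000.
Prior failure to appear (+5%): $118,000 × 1.05 = $123,900.
Age 65 or older (−40%): $123,900 × 0.6 = $74,340.
Two or more prior felony convictions (+20%): $74,340 × 1.2 = $89,208.
$89,208 is within the $300,000 maximum.
$89,208 is at or above the $7,000 minimum.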